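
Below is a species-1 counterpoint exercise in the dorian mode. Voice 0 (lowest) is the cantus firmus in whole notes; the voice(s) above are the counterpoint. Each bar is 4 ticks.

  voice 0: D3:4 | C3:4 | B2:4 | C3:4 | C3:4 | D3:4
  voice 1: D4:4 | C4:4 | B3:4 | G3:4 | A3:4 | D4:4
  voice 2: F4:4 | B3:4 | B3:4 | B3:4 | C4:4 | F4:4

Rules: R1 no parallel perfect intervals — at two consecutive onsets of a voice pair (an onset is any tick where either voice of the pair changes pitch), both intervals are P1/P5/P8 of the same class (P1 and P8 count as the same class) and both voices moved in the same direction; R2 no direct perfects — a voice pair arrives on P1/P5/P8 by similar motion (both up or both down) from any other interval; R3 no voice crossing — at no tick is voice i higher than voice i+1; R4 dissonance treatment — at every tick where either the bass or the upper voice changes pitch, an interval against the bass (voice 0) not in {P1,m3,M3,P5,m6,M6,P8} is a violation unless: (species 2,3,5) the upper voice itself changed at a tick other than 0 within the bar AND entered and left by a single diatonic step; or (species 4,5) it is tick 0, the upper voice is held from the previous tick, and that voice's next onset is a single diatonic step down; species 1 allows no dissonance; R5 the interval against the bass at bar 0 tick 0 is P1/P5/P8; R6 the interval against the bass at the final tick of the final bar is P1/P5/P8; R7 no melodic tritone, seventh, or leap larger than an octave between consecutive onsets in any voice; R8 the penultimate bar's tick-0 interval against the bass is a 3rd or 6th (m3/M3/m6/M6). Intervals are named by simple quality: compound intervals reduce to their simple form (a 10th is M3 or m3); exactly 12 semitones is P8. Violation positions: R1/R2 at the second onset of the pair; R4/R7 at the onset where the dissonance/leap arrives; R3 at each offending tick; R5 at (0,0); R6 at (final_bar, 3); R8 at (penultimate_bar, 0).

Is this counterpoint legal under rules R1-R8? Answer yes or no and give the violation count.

No (13 violations)

bar 0: v0=D3 v1=D4 v2=F4 (m3)
bar 1: v0=C3 v1=C4 v2=B3 (M7)
bar 2: v0=B2 v1=B3 v2=B3 (P8)
bar 3: v0=C3 v1=G3 v2=B3 (M7)
bar 4: v0=C3 v1=A3 v2=C4 (P8)
bar 5: v0=D3 v1=D4 v2=F4 (m3)
  R5 @ bar0.0: opens on m3
  R1 @ bar1.0: D3/D4 P8 -> C3/C4 P8 similar
  R3 @ bar1.0: C4 above B3
  R4 @ bar1.0: C3/B3 M7 untreated
  R7 @ bar1.0: F4->B3 leap 6st
  R3 @ bar1.1: C4 above B3
  R3 @ bar1.2: C4 above B3
  R3 @ bar1.3: C4 above B3
  R1 @ bar2.0: C3/C4 P8 -> B2/B3 P8 similar
  R4 @ bar3.0: C3/B3 M7 untreated
  R8 @ bar4.0: penult P8 not 3rd/6th
  R2 @ bar5.0: C3/A3 M6 -> D3/D4 P8 similar
  R6 @ bar5.3: closes on m3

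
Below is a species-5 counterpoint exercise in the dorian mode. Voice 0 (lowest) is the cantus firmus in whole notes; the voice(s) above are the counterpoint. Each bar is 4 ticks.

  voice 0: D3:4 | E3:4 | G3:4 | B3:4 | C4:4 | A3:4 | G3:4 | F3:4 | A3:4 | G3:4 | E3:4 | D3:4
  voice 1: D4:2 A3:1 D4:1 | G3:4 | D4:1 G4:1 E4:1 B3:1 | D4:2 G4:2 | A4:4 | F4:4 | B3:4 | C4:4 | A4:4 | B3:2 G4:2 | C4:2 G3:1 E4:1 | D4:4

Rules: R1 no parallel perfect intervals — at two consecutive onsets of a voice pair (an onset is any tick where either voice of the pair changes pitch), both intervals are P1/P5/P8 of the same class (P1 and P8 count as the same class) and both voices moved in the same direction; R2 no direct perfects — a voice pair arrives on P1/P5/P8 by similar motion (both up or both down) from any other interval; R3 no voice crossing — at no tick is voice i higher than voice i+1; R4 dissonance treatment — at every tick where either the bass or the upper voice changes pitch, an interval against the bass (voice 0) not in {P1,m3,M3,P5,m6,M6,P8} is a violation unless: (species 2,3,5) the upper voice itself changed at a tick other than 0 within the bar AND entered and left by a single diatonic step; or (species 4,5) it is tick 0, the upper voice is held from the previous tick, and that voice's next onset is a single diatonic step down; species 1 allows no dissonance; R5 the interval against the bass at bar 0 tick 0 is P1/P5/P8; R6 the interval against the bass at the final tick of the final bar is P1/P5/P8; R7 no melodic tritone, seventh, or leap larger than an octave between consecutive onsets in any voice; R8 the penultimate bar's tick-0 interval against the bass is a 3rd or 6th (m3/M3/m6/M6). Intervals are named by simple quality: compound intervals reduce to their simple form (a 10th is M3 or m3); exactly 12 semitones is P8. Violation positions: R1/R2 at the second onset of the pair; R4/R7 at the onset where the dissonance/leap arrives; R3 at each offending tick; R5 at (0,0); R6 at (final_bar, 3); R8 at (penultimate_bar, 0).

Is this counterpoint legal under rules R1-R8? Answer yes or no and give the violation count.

bar 0: v0=D3 v1=D4 (P8)
bar 1: v0=E3 v1=G3 (m3)
bar 2: v0=G3 v1=D4 (P5)
bar 3: v0=B3 v1=D4 (m3)
bar 4: v0=C4 v1=A4 (M6)
bar 5: v0=A3 v1=F4 (m6)
bar 6: v0=G3 v1=B3 (M3)
bar 7: v0=F3 v1=C4 (P5)
bar 8: v0=A3 v1=A4 (P8)
bar 9: v0=G3 v1=B3 (M3)
bar 10: v0=E3 v1=C4 (m6)
bar 11: v0=D3 v1=D4 (P8)
  R2 @ bar2.0: E3/G3 m3 -> G3/D4 P5 similar
  R7 @ bar6.0: F4->B3 leap 6st
  R2 @ bar8.0: F3/C4 P5 -> A3/A4 P8 similar
  R7 @ bar9.0: A4->B3 leap 10st
  R1 @ bar11.0: E3/E4 P8 -> D3/D4 P8 similar

No (5 violations)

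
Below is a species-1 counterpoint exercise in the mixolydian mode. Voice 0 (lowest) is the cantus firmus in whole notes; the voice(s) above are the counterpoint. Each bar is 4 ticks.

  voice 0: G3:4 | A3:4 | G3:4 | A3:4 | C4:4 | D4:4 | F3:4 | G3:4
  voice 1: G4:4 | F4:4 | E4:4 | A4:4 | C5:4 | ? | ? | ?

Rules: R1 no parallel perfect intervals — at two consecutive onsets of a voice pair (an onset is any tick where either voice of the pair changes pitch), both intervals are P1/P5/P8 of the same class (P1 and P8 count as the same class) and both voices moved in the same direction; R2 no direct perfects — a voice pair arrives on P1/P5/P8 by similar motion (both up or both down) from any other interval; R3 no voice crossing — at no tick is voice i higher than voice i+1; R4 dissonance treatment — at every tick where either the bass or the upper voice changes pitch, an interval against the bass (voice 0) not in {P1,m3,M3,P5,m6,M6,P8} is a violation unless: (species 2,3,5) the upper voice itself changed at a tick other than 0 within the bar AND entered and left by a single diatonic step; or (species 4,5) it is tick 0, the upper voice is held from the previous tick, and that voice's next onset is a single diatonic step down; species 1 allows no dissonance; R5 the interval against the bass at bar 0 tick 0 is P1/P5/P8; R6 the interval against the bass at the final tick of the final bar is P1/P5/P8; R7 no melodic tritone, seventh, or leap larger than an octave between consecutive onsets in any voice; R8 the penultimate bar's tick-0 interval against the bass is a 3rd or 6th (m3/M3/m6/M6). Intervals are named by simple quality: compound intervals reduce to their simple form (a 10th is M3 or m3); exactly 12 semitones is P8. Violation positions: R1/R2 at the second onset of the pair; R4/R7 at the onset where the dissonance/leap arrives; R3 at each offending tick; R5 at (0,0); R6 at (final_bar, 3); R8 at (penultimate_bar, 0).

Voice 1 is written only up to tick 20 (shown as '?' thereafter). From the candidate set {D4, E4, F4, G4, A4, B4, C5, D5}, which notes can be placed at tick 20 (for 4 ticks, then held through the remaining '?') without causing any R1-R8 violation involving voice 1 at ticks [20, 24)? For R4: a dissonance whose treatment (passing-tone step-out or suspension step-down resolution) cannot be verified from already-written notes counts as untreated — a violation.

{A4, B4, F4}

D4: violates R7
E4: violates R4
F4: legal
G4: violates R4
A4: legal
B4: legal
C5: violates R4
D5: violates R1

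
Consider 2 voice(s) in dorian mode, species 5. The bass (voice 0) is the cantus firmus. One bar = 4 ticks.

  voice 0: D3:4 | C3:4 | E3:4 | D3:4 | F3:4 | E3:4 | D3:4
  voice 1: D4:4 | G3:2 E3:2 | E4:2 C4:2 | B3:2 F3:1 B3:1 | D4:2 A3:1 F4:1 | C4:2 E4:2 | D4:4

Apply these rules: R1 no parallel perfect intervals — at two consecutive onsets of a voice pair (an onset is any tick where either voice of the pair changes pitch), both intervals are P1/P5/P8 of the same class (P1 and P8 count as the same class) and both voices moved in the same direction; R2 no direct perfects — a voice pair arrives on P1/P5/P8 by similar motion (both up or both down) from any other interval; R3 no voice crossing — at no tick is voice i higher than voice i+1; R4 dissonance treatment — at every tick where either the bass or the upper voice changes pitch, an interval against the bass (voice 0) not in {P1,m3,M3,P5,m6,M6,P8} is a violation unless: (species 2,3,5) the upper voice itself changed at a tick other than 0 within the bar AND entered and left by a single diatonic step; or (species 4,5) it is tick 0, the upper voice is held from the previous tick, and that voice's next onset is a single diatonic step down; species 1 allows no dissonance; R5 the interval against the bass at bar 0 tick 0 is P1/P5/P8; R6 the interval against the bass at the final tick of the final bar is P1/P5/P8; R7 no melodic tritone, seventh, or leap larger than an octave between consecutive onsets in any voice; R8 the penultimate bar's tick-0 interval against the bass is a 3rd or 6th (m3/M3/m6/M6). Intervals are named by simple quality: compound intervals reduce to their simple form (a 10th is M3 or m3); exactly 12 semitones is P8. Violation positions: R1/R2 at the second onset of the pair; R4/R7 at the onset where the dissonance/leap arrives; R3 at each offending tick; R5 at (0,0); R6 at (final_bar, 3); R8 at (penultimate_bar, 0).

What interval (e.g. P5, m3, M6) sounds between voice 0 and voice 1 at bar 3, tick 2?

voice 0=D3 voice 1=F3 -> m3

m3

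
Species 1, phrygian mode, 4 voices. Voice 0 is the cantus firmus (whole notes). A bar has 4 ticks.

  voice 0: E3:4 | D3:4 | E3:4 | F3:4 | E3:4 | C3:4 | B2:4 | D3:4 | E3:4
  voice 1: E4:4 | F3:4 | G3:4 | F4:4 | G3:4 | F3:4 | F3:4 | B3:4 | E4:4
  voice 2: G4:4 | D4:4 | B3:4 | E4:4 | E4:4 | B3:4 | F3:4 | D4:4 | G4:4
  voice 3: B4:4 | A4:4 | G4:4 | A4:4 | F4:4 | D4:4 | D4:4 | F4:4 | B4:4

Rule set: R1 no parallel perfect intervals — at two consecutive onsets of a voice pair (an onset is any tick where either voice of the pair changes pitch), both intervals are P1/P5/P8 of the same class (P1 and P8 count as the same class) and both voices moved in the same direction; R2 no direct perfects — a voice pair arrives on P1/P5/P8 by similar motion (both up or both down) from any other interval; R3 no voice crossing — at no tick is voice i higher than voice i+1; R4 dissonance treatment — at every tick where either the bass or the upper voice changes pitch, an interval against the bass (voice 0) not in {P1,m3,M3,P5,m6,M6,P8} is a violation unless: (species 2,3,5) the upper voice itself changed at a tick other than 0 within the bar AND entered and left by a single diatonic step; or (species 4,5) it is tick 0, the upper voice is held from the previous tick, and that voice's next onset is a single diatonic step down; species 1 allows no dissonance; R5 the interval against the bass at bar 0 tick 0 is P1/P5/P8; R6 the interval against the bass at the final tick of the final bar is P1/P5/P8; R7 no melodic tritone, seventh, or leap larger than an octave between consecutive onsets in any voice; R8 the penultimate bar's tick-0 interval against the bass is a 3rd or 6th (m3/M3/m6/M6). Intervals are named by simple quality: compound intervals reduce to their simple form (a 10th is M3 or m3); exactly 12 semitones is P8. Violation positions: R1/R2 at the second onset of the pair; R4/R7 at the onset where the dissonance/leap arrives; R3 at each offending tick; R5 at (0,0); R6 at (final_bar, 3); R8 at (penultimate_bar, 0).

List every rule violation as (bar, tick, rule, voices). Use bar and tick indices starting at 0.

(0, 0, R5, (0, 2))
(1, 0, R1, (0, 3))
(1, 0, R2, (0, 2))
(1, 0, R2, (2, 3))
(1, 0, R7, (1,))
(3, 0, R2, (0, 1))
(3, 0, R3, (1, 2))
(3, 0, R4, (0, 2))
(3, 0, R7, (1,))
(3, 1, R3, (1, 2))
(3, 2, R3, (1, 2))
(3, 3, R3, (1, 2))
(4, 0, R4, (0, 3))
(4, 0, R7, (1,))
(5, 0, R4, (0, 1))
(5, 0, R4, (0, 2))
(5, 0, R4, (0, 3))
(6, 0, R4, (0, 1))
(6, 0, R4, (0, 2))
(6, 0, R7, (2,))
(7, 0, R2, (0, 2))
(7, 0, R7, (1,))
(7, 0, R8, (0, 2))
(8, 0, R2, (0, 1))
(8, 0, R2, (0, 3))
(8, 0, R2, (1, 3))
(8, 0, R7, (3,))
(8, 3, R6, (0, 2))

bar 0: v0=E3 v1=E4 v2=G4 v3=B4 downbeat P5
bar 1: v0=D3 v1=F3 v2=D4 v3=A4 downbeat P5
bar 2: v0=E3 v1=G3 v2=B3 v3=G4 downbeat m3
bar 3: v0=F3 v1=F4 v2=E4 v3=A4 downbeat M3
bar 4: v0=E3 v1=G3 v2=E4 v3=F4 downbeat m2
bar 5: v0=C3 v1=F3 v2=B3 v3=D4 downbeat M2
bar 6: v0=B2 v1=F3 v2=F3 v3=D4 downbeat m3
bar 7: v0=D3 v1=B3 v2=D4 v3=F4 downbeat m3
bar 8: v0=E3 v1=E4 v2=G4 v3=B4 downbeat P5
  -> R5 @ bar 0 tick 0 v(0, 2): opens on m3
  -> R1 @ bar 1 tick 0 v(0, 3): E3/B4 P5 -> D3/A4 P5 similar
  -> R2 @ bar 1 tick 0 v(0, 2): E3/G4 m3 -> D3/D4 P8 similar
  -> R2 @ bar 1 tick 0 v(2, 3): G4/B4 M3 -> D4/A4 P5 similar
  -> R7 @ bar 1 tick 0 v(1,): E4->F3 leap 11st
  -> R2 @ bar 3 tick 0 v(0, 1): E3/G3 m3 -> F3/F4 P8 similar
  -> R3 @ bar 3 tick 0 v(1, 2): F4 above E4
  -> R4 @ bar 3 tick 0 v(0, 2): F3/E4 M7 untreated
  -> R7 @ bar 3 tick 0 v(1,): G3->F4 leap 10st
  -> R3 @ bar 3 tick 1 v(1, 2): F4 above E4
  -> R3 @ bar 3 tick 2 v(1, 2): F4 above E4
  -> R3 @ bar 3 tick 3 v(1, 2): F4 above E4
  -> R4 @ bar 4 tick 0 v(0, 3): E3/F4 m2 untreated
  -> R7 @ bar 4 tick 0 v(1,): F4->G3 leap 10st
  -> R4 @ bar 5 tick 0 v(0, 1): C3/F3 P4 untreated
  -> R4 @ bar 5 tick 0 v(0, 2): C3/B3 M7 untreated
  -> R4 @ bar 5 tick 0 v(0, 3): C3/D4 M2 untreated
  -> R4 @ bar 6 tick 0 v(0, 1): B2/F3 TT untreated
  -> R4 @ bar 6 tick 0 v(0, 2): B2/F3 TT untreated
  -> R7 @ bar 6 tick 0 v(2,): B3->F3 leap 6st
  -> R2 @ bar 7 tick 0 v(0, 2): B2/F3 TT -> D3/D4 P8 similar
  -> R7 @ bar 7 tick 0 v(1,): F3->B3 leap 6st
  -> R8 @ bar 7 tick 0 v(0, 2): penult P8 not 3rd/6th
  -> R2 @ bar 8 tick 0 v(0, 1): D3/B3 M6 -> E3/E4 P8 similar
  -> R2 @ bar 8 tick 0 v(0, 3): D3/F4 m3 -> E3/B4 P5 similar
  -> R2 @ bar 8 tick 0 v(1, 3): B3/F4 TT -> E4/B4 P5 similar
  -> R7 @ bar 8 tick 0 v(3,): F4->B4 leap 6st
  -> R6 @ bar 8 tick 3 v(0, 2): closes on m3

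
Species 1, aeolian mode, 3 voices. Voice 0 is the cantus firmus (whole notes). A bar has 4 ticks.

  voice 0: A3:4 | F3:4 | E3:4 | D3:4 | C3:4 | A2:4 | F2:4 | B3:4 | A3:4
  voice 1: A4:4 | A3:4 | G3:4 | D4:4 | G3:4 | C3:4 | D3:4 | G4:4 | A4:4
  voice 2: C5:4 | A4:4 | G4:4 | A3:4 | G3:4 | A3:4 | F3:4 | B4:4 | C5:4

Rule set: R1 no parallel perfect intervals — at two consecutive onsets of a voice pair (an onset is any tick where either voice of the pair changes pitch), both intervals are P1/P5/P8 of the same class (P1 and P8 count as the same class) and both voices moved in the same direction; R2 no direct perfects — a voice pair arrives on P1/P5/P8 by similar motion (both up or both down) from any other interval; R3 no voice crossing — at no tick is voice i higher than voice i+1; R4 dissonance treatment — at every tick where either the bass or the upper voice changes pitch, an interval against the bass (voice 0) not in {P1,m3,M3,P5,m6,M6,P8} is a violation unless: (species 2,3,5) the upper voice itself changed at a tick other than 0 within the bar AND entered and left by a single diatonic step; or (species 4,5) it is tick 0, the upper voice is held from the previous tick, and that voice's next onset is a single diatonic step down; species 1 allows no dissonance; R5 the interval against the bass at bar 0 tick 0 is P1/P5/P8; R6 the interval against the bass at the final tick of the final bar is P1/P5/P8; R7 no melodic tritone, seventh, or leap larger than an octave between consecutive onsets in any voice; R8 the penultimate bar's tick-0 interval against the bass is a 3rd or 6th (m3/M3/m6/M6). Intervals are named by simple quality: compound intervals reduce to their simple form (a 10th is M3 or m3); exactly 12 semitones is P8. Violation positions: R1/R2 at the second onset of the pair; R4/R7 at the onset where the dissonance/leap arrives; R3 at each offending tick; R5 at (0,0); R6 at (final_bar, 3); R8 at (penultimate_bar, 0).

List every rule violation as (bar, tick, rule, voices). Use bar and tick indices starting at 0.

(0, 0, R5, (0, 2))
(1, 0, R2, (1, 2))
(2, 0, R1, (1, 2))
(3, 0, R2, (0, 2))
(3, 0, R3, (1, 2))
(3, 0, R7, (2,))
(3, 1, R3, (1, 2))
(3, 2, R3, (1, 2))
(3, 3, R3, (1, 2))
(4, 0, R1, (0, 2))
(4, 0, R2, (0, 1))
(4, 0, R2, (1, 2))
(6, 0, R1, (0, 2))
(7, 0, R1, (0, 2))
(7, 0, R7, (0,))
(7, 0, R7, (1,))
(7, 0, R7, (2,))
(7, 0, R8, (0, 2))
(8, 3, R6, (0, 2))

bar 0: v0=A3 v1=A4 v2=C5 downbeat m3
bar 1: v0=F3 v1=A3 v2=A4 downbeat M3
bar 2: v0=E3 v1=G3 v2=G4 downbeat m3
bar 3: v0=D3 v1=D4 v2=A3 downbeat P5
bar 4: v0=C3 v1=G3 v2=G3 downbeat P5
bar 5: v0=A2 v1=C3 v2=A3 downbeat P8
bar 6: v0=F2 v1=D3 v2=F3 downbeat P8
bar 7: v0=B3 v1=G4 v2=B4 downbeat P8
bar 8: v0=A3 v1=A4 v2=C5 downbeat m3
  -> R5 @ bar 0 tick 0 v(0, 2): opens on m3
  -> R2 @ bar 1 tick 0 v(1, 2): A4/C5 m3 -> A3/A4 P8 similar
  -> R1 @ bar 2 tick 0 v(1, 2): A3/A4 P8 -> G3/G4 P8 similar
  -> R2 @ bar 3 tick 0 v(0, 2): E3/G4 m3 -> D3/A3 P5 similar
  -> R3 @ bar 3 tick 0 v(1, 2): D4 above A3
  -> R7 @ bar 3 tick 0 v(2,): G4->A3 leap 10st
  -> R3 @ bar 3 tick 1 v(1, 2): D4 above A3
  -> R3 @ bar 3 tick 2 v(1, 2): D4 above A3
  -> R3 @ bar 3 tick 3 v(1, 2): D4 above A3
  -> R1 @ bar 4 tick 0 v(0, 2): D3/A3 P5 -> C3/G3 P5 similar
  -> R2 @ bar 4 tick 0 v(0, 1): D3/D4 P8 -> C3/G3 P5 similar
  -> R2 @ bar 4 tick 0 v(1, 2): D4/A3 P4 -> G3/G3 P1 similar
  -> R1 @ bar 6 tick 0 v(0, 2): A2/A3 P8 -> F2/F3 P8 similar
  -> R1 @ bar 7 tick 0 v(0, 2): F2/F3 P8 -> B3/B4 P8 similar
  -> R7 @ bar 7 tick 0 v(0,): F2->B3 leap 18st
  -> R7 @ bar 7 tick 0 v(1,): D3->G4 leap 17st
  -> R7 @ bar 7 tick 0 v(2,): F3->B4 leap 18st
  -> R8 @ bar 7 tick 0 v(0, 2): penult P8 not 3rd/6th
  -> R6 @ bar 8 tick 3 v(0, 2): closes on m3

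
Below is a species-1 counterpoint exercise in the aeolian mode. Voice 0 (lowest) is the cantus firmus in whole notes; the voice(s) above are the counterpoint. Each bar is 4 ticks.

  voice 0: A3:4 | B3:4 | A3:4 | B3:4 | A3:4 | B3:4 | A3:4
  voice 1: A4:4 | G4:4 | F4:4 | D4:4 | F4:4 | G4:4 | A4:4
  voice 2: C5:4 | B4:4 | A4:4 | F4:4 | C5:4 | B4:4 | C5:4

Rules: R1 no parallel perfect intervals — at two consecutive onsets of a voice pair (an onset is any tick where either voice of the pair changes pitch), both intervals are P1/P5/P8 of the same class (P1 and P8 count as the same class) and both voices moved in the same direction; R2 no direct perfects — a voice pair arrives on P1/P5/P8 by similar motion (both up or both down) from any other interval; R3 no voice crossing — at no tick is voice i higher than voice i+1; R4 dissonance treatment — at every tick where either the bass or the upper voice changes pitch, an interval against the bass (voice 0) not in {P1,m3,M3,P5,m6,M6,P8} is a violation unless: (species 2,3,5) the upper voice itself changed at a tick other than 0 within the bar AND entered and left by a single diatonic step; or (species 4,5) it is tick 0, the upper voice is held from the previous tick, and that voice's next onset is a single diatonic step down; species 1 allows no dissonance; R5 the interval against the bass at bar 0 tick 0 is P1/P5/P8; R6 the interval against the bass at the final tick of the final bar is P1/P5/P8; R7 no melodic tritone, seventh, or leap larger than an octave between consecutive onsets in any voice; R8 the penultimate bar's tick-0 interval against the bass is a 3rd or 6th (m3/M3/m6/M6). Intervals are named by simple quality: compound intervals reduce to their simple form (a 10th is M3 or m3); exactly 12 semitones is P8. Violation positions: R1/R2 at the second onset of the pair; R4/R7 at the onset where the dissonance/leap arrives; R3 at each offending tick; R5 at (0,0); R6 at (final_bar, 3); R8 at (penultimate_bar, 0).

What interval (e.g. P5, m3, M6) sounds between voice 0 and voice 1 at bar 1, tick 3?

voice 0=B3 voice 1=G4 -> m6

m6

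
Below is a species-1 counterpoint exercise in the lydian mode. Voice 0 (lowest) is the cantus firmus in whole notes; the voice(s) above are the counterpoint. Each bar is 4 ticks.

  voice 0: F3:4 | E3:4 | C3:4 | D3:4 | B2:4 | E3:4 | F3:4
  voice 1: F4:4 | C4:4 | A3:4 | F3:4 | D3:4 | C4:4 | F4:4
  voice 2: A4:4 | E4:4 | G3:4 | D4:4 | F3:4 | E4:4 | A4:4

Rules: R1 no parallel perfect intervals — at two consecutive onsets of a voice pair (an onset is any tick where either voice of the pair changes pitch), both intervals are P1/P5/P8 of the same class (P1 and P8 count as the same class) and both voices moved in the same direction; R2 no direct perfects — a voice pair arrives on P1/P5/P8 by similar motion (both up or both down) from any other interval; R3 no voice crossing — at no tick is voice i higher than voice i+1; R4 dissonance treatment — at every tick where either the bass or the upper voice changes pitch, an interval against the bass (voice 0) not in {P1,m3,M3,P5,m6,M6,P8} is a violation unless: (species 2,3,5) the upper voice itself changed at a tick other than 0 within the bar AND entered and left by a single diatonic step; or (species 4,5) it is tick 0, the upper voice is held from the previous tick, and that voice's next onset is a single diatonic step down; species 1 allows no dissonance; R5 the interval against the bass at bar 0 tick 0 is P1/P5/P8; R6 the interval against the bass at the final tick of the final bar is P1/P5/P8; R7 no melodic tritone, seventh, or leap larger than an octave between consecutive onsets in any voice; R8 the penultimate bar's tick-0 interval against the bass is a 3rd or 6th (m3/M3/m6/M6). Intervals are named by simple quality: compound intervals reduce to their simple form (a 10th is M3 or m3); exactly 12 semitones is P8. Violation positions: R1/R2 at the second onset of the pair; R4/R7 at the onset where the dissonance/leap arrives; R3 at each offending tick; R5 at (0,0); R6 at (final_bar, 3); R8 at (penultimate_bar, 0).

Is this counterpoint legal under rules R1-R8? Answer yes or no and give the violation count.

bar 0: v0=F3 v1=F4 v2=A4 (M3)
bar 1: v0=E3 v1=C4 v2=E4 (P8)
bar 2: v0=C3 v1=A3 v2=G3 (P5)
bar 3: v0=D3 v1=F3 v2=D4 (P8)
bar 4: v0=B2 v1=D3 v2=F3 (TT)
bar 5: v0=E3 v1=C4 v2=E4 (P8)
bar 6: v0=F3 v1=F4 v2=A4 (M3)
  R5 @ bar0.0: opens on M3
  R2 @ bar1.0: F3/A4 M3 -> E3/E4 P8 similar
  R2 @ bar2.0: E3/E4 P8 -> C3/G3 P5 similar
  R3 @ bar2.0: A3 above G3
  R3 @ bar2.1: A3 above G3
  R3 @ bar2.2: A3 above G3
  R3 @ bar2.3: A3 above G3
  R2 @ bar3.0: C3/G3 P5 -> D3/D4 P8 similar
  R4 @ bar4.0: B2/F3 TT untreated
  R2 @ bar5.0: B2/F3 TT -> E3/E4 P8 similar
  R7 @ bar5.0: D3->C4 leap 10st
  R7 @ bar5.0: F3->E4 leap 11st
  R8 @ bar5.0: penult P8 not 3rd/6th
  R2 @ bar6.0: E3/C4 m6 -> F3/F4 P8 similar
  R6 @ bar6.3: closes on M3

No (15 violations)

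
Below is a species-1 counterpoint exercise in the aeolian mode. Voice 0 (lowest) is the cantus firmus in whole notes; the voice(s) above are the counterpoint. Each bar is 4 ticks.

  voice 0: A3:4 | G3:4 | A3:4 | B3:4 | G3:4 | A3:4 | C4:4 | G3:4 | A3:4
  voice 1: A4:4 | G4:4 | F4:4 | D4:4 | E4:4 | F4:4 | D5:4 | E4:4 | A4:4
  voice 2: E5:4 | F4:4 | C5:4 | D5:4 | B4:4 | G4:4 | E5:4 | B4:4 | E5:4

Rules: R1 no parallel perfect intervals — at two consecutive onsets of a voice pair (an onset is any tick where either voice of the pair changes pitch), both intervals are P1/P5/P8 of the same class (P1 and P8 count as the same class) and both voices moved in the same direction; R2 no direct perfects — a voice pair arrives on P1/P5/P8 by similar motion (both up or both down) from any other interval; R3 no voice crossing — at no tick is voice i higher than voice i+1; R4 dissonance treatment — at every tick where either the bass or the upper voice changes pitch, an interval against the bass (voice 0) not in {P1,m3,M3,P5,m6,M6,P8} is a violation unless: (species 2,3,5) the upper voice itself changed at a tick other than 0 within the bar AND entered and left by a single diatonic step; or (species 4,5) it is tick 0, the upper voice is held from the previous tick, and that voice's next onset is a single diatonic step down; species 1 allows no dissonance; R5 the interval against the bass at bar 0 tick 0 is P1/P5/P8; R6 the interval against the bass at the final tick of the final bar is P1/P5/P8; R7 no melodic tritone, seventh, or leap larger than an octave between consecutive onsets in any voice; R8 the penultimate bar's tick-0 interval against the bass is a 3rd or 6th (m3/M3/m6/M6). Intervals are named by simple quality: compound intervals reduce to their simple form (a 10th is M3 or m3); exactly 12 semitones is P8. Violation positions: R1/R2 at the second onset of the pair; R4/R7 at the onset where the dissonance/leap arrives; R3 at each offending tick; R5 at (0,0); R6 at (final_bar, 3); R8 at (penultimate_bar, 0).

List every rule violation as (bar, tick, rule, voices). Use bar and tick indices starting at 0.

(1, 0, R1, (0, 1))
(1, 0, R3, (1, 2))
(1, 0, R4, (0, 2))
(1, 0, R7, (2,))
(1, 1, R3, (1, 2))
(1, 2, R3, (1, 2))
(1, 3, R3, (1, 2))
(5, 0, R4, (0, 2))
(6, 0, R4, (0, 1))
(7, 0, R2, (1, 2))
(7, 0, R7, (1,))
(8, 0, R1, (1, 2))
(8, 0, R2, (0, 1))
(8, 0, R2, (0, 2))

bar 0: v0=A3 v1=A4 v2=E5 downbeat P5
bar 1: v0=G3 v1=G4 v2=F4 downbeat m7
bar 2: v0=A3 v1=F4 v2=C5 downbeat m3
bar 3: v0=B3 v1=D4 v2=D5 downbeat m3
bar 4: v0=G3 v1=E4 v2=B4 downbeat M3
bar 5: v0=A3 v1=F4 v2=G4 downbeat m7
bar 6: v0=C4 v1=D5 v2=E5 downbeat M3
bar 7: v0=G3 v1=E4 v2=B4 downbeat M3
bar 8: v0=A3 v1=A4 v2=E5 downbeat P5
  -> R1 @ bar 1 tick 0 v(0, 1): A3/A4 P8 -> G3/G4 P8 similar
  -> R3 @ bar 1 tick 0 v(1, 2): G4 above F4
  -> R4 @ bar 1 tick 0 v(0, 2): G3/F4 m7 untreated
  -> R7 @ bar 1 tick 0 v(2,): E5->F4 leap 11st
  -> R3 @ bar 1 tick 1 v(1, 2): G4 above F4
  -> R3 @ bar 1 tick 2 v(1, 2): G4 above F4
  -> R3 @ bar 1 tick 3 v(1, 2): G4 above F4
  -> R4 @ bar 5 tick 0 v(0, 2): A3/G4 m7 untreated
  -> R4 @ bar 6 tick 0 v(0, 1): C4/D5 M2 untreated
  -> R2 @ bar 7 tick 0 v(1, 2): D5/E5 M2 -> E4/B4 P5 similar
  -> R7 @ bar 7 tick 0 v(1,): D5->E4 leap 10st
  -> R1 @ bar 8 tick 0 v(1, 2): E4/B4 P5 -> A4/E5 P5 similar
  -> R2 @ bar 8 tick 0 v(0, 1): G3/E4 M6 -> A3/A4 P8 similar
  -> R2 @ bar 8 tick 0 v(0, 2): G3/B4 M3 -> A3/E5 P5 similar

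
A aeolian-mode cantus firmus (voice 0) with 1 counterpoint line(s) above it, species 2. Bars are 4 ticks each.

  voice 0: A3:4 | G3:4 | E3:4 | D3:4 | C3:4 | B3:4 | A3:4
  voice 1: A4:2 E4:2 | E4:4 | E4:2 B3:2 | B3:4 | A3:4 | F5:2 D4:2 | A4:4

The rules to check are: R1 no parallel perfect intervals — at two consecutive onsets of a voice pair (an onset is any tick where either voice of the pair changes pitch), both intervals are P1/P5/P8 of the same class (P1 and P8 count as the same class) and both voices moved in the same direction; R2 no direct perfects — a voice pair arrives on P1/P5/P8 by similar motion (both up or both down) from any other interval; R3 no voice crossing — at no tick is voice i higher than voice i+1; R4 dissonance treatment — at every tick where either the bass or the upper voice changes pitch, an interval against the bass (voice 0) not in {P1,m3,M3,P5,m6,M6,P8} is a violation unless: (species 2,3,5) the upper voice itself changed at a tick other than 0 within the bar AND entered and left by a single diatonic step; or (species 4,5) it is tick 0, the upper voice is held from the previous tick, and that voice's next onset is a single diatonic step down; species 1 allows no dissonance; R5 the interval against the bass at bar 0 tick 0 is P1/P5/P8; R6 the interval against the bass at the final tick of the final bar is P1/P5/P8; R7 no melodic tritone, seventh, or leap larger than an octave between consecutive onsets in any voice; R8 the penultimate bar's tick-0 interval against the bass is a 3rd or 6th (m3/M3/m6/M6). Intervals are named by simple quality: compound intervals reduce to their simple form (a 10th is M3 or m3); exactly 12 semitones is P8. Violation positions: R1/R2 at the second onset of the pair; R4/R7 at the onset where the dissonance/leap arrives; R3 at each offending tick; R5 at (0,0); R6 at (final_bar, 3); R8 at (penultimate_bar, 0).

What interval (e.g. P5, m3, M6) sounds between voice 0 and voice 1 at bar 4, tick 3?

M6

voice 0=C3 voice 1=A3 -> M6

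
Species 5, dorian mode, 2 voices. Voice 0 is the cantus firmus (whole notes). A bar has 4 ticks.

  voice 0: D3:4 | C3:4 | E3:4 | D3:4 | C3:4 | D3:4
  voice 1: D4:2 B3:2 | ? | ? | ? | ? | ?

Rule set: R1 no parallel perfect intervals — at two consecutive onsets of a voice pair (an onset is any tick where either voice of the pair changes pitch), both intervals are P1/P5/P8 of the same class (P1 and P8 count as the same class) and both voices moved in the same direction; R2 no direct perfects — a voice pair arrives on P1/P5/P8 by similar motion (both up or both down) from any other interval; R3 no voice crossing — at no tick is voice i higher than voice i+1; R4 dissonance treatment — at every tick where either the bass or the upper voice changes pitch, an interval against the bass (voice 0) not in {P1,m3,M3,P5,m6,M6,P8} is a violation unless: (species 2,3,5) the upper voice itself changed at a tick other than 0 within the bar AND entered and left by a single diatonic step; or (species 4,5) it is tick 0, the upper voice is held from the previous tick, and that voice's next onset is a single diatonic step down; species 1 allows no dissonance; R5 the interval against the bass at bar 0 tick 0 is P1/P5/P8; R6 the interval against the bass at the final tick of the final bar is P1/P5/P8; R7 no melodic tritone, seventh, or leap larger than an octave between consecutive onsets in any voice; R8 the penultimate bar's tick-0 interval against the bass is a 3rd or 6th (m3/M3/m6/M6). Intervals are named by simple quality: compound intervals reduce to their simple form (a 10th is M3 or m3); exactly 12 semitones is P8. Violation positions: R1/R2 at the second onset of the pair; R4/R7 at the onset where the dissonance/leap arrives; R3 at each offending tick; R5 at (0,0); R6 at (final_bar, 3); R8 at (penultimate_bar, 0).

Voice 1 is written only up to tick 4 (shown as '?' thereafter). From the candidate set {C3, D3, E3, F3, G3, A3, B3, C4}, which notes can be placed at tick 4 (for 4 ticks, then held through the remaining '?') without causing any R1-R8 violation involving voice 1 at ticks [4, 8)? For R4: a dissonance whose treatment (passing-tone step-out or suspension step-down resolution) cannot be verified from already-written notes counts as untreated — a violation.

C3: violates R2,R7
D3: violates R4
E3: legal
F3: violates R4,R7
G3: violates R2
A3: legal
B3: violates R4
C4: legal

{A3, C4, E3}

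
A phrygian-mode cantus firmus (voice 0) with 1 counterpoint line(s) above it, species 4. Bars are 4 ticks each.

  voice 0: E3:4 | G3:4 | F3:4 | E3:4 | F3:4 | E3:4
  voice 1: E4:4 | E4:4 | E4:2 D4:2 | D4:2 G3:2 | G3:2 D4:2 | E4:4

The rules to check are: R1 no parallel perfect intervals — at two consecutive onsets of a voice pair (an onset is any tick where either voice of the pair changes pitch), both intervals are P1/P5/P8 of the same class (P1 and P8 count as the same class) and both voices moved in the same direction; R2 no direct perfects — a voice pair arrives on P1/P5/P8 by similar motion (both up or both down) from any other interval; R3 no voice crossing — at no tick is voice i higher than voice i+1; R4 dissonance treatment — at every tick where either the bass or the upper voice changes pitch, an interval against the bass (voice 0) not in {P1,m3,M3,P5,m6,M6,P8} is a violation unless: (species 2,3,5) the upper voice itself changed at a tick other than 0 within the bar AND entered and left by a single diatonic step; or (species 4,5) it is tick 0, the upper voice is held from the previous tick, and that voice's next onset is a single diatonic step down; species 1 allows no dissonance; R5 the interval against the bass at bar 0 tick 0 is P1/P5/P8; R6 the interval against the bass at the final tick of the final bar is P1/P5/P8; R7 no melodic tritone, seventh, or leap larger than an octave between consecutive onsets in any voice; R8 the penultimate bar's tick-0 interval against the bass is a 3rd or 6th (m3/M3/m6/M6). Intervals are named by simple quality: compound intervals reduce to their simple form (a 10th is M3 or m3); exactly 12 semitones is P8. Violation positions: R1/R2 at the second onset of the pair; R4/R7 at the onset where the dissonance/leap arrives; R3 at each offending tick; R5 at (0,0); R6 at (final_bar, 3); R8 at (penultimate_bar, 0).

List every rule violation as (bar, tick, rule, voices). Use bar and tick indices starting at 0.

(3, 0, R4, (0, 1))
(4, 0, R4, (0, 1))
(4, 0, R8, (0, 1))

bar 0: v0=E3 v1=E4 downbeat P8
bar 1: v0=G3 v1=E4 downbeat M6
bar 2: v0=F3 v1=E4 downbeat M7
bar 3: v0=E3 v1=D4 downbeat m7
bar 4: v0=F3 v1=G3 downbeat M2
bar 5: v0=E3 v1=E4 downbeat P8
  -> R4 @ bar 3 tick 0 v(0, 1): E3/D4 m7 untreated
  -> R4 @ bar 4 tick 0 v(0, 1): F3/G3 M2 untreated
  -> R8 @ bar 4 tick 0 v(0, 1): penult M2 not 3rd/6th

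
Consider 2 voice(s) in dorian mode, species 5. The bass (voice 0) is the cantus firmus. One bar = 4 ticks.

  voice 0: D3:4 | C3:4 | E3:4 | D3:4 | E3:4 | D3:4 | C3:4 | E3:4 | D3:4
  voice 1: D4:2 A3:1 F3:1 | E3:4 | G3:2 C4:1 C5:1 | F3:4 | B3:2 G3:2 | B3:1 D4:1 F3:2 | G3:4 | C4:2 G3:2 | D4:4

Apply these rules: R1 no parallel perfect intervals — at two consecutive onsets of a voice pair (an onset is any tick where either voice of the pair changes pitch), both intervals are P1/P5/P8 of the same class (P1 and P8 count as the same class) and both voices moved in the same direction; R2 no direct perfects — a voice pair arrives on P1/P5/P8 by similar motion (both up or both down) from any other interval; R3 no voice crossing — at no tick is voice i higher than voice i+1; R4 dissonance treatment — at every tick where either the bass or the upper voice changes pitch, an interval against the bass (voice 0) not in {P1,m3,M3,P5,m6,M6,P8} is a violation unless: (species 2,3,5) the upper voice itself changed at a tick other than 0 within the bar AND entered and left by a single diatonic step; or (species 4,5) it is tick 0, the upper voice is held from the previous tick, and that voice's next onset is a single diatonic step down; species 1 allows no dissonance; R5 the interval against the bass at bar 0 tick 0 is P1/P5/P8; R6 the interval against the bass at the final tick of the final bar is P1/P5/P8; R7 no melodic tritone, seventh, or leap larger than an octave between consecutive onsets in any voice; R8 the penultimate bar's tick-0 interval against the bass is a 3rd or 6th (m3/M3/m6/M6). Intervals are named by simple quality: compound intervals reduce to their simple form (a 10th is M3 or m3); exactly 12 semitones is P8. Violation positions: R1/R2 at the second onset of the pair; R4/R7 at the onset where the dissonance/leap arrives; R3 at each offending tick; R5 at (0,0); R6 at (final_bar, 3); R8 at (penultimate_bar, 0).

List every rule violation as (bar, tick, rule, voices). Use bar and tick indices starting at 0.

(3, 0, R7, (1,))
(4, 0, R2, (0, 1))
(4, 0, R7, (1,))

bar 0: v0=D3 v1=D4 downbeat P8
bar 1: v0=C3 v1=E3 downbeat M3
bar 2: v0=E3 v1=G3 downbeat m3
bar 3: v0=D3 v1=F3 downbeat m3
bar 4: v0=E3 v1=B3 downbeat P5
bar 5: v0=D3 v1=B3 downbeat M6
bar 6: v0=C3 v1=G3 downbeat P5
bar 7: v0=E3 v1=C4 downbeat m6
bar 8: v0=D3 v1=D4 downbeat P8
  -> R7 @ bar 3 tick 0 v(1,): C5->F3 leap 19st
  -> R2 @ bar 4 tick 0 v(0, 1): D3/F3 m3 -> E3/B3 P5 similar
  -> R7 @ bar 4 tick 0 v(1,): F3->B3 leap 6st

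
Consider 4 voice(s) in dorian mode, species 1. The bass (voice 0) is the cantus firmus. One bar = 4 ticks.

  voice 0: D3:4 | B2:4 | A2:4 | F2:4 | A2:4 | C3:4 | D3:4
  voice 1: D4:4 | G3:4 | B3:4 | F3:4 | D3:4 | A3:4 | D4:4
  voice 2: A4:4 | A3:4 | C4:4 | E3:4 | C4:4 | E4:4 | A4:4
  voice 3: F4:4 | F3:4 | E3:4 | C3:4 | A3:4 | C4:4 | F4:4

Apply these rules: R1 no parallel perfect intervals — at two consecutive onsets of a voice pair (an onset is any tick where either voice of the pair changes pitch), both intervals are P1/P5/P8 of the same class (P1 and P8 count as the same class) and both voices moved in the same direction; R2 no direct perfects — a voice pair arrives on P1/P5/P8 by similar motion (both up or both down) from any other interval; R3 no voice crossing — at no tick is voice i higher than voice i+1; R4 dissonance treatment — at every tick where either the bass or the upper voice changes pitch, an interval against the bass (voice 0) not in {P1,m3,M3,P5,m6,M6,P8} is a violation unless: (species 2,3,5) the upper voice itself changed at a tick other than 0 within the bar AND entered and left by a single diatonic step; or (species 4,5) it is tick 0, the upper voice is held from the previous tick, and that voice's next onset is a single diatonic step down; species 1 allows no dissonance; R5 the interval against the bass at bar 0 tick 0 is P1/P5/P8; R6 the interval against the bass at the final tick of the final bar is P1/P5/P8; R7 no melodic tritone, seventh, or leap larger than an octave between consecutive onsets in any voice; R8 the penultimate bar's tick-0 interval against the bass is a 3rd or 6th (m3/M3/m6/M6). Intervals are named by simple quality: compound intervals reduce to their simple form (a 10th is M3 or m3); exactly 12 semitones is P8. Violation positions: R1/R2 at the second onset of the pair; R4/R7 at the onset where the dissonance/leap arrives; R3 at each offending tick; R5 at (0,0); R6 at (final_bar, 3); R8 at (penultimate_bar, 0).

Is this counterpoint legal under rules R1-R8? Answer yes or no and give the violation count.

bar 0: v0=D3 v1=D4 v2=A4 v3=F4 (m3)
bar 1: v0=B2 v1=G3 v2=A3 v3=F3 (TT)
bar 2: v0=A2 v1=B3 v2=C4 v3=E3 (P5)
bar 3: v0=F2 v1=F3 v2=E3 v3=C3 (P5)
bar 4: v0=A2 v1=D3 v2=C4 v3=A3 (P8)
bar 5: v0=C3 v1=A3 v2=E4 v3=C4 (P8)
bar 6: v0=D3 v1=D4 v2=A4 v3=F4 (m3)
  R3 @ bar0.0: A4 above F4
  R5 @ bar0.0: opens on m3
  R3 @ bar0.1: A4 above F4
  R3 @ bar0.2: A4 above F4
  R3 @ bar0.3: A4 above F4
  R3 @ bar1.0: A3 above F3
  R4 @ bar1.0: B2/A3 m7 untreated
  R4 @ bar1.0: B2/F3 TT untreated
  R3 @ bar1.1: A3 above F3
  R3 @ bar1.2: A3 above F3
  R3 @ bar1.3: A3 above F3
  R2 @ bar2.0: B2/F3 TT -> A2/E3 P5 similar
  R3 @ bar2.0: C4 above E3
  R4 @ bar2.0: A2/B3 M2 untreated
  R3 @ bar2.1: C4 above E3
  R3 @ bar2.2: C4 above E3
  R3 @ bar2.3: C4 above E3
  R1 @ bar3.0: A2/E3 P5 -> F2/C3 P5 similar
  R2 @ bar3.0: A2/B3 M2 -> F2/F3 P8 similar
  R3 @ bar3.0: F3 above E3
  R3 @ bar3.0: E3 above C3
  R4 @ bar3.0: F2/E3 M7 untreated
  R7 @ bar3.0: B3->F3 leap 6st
  R3 @ bar3.1: F3 above E3
  R3 @ bar3.1: E3 above C3
  R3 @ bar3.2: F3 above E3
  R3 @ bar3.2: E3 above C3
  R3 @ bar3.3: F3 above E3
  R3 @ bar3.3: E3 above C3
  R2 @ bar4.0: F2/C3 P5 -> A2/A3 P8 similar
  R3 @ bar4.0: C4 above A3
  R4 @ bar4.0: A2/D3 P4 untreated
  R3 @ bar4.1: C4 above A3
  R3 @ bar4.2: C4 above A3
  R3 @ bar4.3: C4 above A3
  R1 @ bar5.0: A2/A3 P8 -> C3/C4 P8 similar
  R2 @ bar5.0: D3/C4 m7 -> A3/E4 P5 similar
  R3 @ bar5.0: E4 above C4
  R8 @ bar5.0: penult P8 not 3rd/6th
  R3 @ bar5.1: E4 above C4
  R3 @ bar5.2: E4 above C4
  R3 @ bar5.3: E4 above C4
  R1 @ bar6.0: A3/E4 P5 -> D4/A4 P5 similar
  R2 @ bar6.0: C3/A3 M6 -> D3/D4 P8 similar
  R2 @ bar6.0: C3/E4 M3 -> D3/A4 P5 similar
  R3 @ bar6.0: A4 above F4
  R3 @ bar6.1: A4 above F4
  R3 @ bar6.2: A4 above F4
  R3 @ bar6.3: A4 above F4
  R6 @ bar6.3: closes on m3

No (50 violations)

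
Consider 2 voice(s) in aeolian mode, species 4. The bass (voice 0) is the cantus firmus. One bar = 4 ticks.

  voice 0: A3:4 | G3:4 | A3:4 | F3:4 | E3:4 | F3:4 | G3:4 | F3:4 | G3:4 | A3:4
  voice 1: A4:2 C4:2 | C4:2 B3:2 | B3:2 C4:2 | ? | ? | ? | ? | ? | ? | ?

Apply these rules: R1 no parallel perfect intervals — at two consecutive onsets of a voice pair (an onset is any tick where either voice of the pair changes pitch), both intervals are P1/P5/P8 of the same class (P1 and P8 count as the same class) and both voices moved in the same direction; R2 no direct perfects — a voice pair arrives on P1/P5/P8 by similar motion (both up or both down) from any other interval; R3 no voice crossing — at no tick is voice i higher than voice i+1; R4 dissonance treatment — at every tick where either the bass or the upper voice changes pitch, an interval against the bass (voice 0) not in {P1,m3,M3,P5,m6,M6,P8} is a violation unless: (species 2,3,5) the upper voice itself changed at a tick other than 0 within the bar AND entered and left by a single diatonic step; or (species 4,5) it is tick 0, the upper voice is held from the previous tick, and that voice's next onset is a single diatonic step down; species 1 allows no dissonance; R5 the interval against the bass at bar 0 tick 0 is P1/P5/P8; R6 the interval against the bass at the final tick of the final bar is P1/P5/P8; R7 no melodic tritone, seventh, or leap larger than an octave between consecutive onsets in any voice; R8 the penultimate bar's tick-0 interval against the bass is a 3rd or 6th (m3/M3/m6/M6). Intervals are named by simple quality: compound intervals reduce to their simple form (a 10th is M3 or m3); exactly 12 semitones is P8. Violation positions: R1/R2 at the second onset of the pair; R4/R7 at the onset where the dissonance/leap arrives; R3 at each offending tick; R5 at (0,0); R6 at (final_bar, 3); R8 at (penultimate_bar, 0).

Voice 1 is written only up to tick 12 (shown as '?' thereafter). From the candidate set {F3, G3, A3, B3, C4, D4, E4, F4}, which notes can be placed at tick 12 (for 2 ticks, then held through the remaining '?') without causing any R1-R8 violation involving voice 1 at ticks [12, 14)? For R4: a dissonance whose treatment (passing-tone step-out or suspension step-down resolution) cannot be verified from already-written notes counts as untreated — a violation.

F3: violates R2
G3: violates R4
A3: legal
B3: violates R4
C4: legal
D4: legal
E4: violates R4
F4: legal

{A3, C4, D4, F4}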